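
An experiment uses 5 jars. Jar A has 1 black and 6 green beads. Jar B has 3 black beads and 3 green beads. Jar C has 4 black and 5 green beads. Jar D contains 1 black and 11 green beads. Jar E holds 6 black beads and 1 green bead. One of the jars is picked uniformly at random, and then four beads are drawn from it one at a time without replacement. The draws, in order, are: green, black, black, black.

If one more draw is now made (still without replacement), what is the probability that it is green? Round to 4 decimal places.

Compute the likelihood of the observed sequence for each case: P(data | jar A) = (6/7)(1/6)(0/5) = 0; P(data | jar B) = (3/6)(3/5)(2/4)(1/3) = 0.05; P(data | jar C) = (5/9)(4/8)(3/7)(2/6) = 0.039683; P(data | jar D) = (11/12)(1/11)(0/10) = 0; P(data | jar E) = (1/7)(6/6)(5/5)(4/4) = 0.14286.
Weighting by the prior gives 1/5 · 0 = 0, 1/5 · 0.05 = 0.01, 1/5 · 0.039683 = 0.0079365, 1/5 · 0 = 0, 1/5 · 0.14286 = 0.028571; summing to 0.046508.
Normalising, the posterior is P(jar A | data) = 0, P(jar B | data) = 0.21502, P(jar C | data) = 0.17065, P(jar D | data) = 0, P(jar E | data) = 0.61433.
Averaging over the posterior, P(green next | data) = (1)(0.21502) + (4/5)(0.17065) + (0)(0.61433) = 0.35154.

0.3515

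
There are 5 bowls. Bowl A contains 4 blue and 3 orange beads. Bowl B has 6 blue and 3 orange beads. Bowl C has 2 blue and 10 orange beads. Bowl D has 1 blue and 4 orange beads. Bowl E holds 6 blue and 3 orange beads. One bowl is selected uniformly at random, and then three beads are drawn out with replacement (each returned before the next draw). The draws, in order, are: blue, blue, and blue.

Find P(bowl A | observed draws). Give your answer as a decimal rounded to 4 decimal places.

0.2356

Under each hypothesis, the probability of the observed sequence is: P(data | bowl A) = (4/7)(4/7)(4/7) = 0.18659; P(data | bowl B) = (6/9)(6/9)(6/9) = 0.2963; P(data | bowl C) = (2/12)(2/12)(2/12) = 0.0046296; P(data | bowl D) = (1/5)(1/5)(1/5) = 0.008; P(data | bowl E) = (6/9)(6/9)(6/9) = 0.2963.
The prior-weighted likelihoods are 1/5 · 0.18659 = 0.037318, 1/5 · 0.2963 = 0.059259, 1/5 · 0.0046296 = 0.00092593, 1/5 · 0.008 = 0.0016, 1/5 · 0.2963 = 0.059259; with total 0.15836.
Hence P(bowl A | data) = (0.037318) / (0.15836) = 0.23565.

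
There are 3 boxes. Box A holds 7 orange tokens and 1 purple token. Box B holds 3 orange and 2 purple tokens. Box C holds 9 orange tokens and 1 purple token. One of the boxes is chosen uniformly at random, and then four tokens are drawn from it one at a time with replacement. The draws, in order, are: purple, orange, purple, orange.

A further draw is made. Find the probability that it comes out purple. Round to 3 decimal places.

0.326

Under each hypothesis, the probability of the observed sequence is: P(data | box A) = (1/8)(7/8)(1/8)(7/8) = 0.011963; P(data | box B) = (2/5)(3/5)(2/5)(3/5) = 0.0576; P(data | box C) = (1/10)(9/10)(1/10)(9/10) = 0.0081.
Multiplying each by its prior: 1/3 · 0.011963 = 0.0039876, 1/3 · 0.0576 = 0.0192, 1/3 · 0.0081 = 0.0027; these sum to 0.025888.
Normalising, the posterior is P(box A | data) = 0.15404, P(box B | data) = 0.74167, P(box C | data) = 0.1043.
The predictive probability is P(purple next | data) = (1/8)(0.15404) + (2/5)(0.74167) + (1/10)(0.1043) = 0.32635.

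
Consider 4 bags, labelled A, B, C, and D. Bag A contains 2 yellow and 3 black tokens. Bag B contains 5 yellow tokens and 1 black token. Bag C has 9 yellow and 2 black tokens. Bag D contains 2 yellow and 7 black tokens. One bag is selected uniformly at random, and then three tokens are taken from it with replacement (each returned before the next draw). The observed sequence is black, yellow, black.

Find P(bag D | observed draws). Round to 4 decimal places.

0.4091

The likelihood of the observed sequence under each hypothesis: P(data | bag A) = (3/5)(2/5)(3/5) = 0.144; P(data | bag B) = (1/6)(5/6)(1/6) = 0.023148; P(data | bag C) = (2/11)(9/11)(2/11) = 0.027047; P(data | bag D) = (7/9)(2/9)(7/9) = 0.13443.
Weighting by the prior gives 1/4 · 0.144 = 0.036, 1/4 · 0.023148 = 0.005787, 1/4 · 0.027047 = 0.0067618, 1/4 · 0.13443 = 0.033608; with total 0.082157.
Therefore the posterior P(bag D | data) = (0.033608) / (0.082157) = 0.40907.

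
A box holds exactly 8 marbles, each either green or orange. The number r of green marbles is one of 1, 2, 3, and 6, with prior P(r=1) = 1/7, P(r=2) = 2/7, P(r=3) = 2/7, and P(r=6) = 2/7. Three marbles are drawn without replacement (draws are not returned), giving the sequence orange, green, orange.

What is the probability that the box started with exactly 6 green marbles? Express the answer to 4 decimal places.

The likelihood of the observed sequence under each hypothesis: P(data | r = 1) = (7/8)(1/7)(6/6) = 1/8; P(data | r = 2) = (6/8)(2/7)(5/6) = 5/28; P(data | r = 3) = (5/8)(3/7)(4/6) = 5/28; P(data | r = 6) = (2/8)(6/7)(1/6) = 1/28.
Multiplying each by its prior: 1/7 · 1/8 = 1/56, 2/7 · 5/28 = 5/98, 2/7 · 5/28 = 5/98, 2/7 · 1/28 = 1/98; with total 51/392.
So P(r = 6 | data) = (1/98) / (51/392) = 4/51.

0.0784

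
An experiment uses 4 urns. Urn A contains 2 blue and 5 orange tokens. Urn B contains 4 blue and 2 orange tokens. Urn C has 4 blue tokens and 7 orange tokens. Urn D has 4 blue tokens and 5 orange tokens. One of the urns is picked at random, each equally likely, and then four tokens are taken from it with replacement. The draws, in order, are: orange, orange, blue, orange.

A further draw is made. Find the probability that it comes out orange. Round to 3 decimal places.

For each hypothesis, P(data | H) works out to: P(data | urn A) = (5/7)(5/7)(2/7)(5/7) = 0.10412; P(data | urn B) = (2/6)(2/6)(4/6)(2/6) = 0.024691; P(data | urn C) = (7/11)(7/11)(4/11)(7/11) = 0.093709; P(data | urn D) = (5/9)(5/9)(4/9)(5/9) = 0.076208.
The prior-weighted likelihoods are 1/4 · 0.10412 = 0.026031, 1/4 · 0.024691 = 0.0061728, 1/4 · 0.093709 = 0.023427, 1/4 · 0.076208 = 0.019052; these sum to 0.074683.
Normalising, the posterior is P(urn A | data) = 0.34855, P(urn B | data) = 0.082654, P(urn C | data) = 0.31369, P(urn D | data) = 0.2551.
Averaging over the posterior, P(orange next | data) = (5/7)(0.34855) + (1/3)(0.082654) + (7/11)(0.31369) + (5/9)(0.2551) = 0.61786.

0.618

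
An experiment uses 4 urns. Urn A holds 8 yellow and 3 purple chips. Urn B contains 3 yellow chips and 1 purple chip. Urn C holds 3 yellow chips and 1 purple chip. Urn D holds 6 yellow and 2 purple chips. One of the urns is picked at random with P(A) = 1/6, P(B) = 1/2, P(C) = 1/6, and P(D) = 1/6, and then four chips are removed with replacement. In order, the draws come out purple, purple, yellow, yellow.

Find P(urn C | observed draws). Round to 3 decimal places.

0.163

Under each hypothesis, the probability of the observed sequence is: P(data | urn A) = (3/11)(3/11)(8/11)(8/11) = 0.039342; P(data | urn B) = (1/4)(1/4)(3/4)(3/4) = 0.035156; P(data | urn C) = (1/4)(1/4)(3/4)(3/4) = 0.035156; P(data | urn D) = (2/8)(2/8)(6/8)(6/8) = 0.035156.
The prior-weighted likelihoods are 1/6 · 0.039342 = 0.0065569, 1/2 · 0.035156 = 0.017578, 1/6 · 0.035156 = 0.0058594, 1/6 · 0.035156 = 0.0058594; these sum to 0.035854.
By Bayes' rule, P(urn C | data) = (0.0058594) / (0.035854) = 0.16342.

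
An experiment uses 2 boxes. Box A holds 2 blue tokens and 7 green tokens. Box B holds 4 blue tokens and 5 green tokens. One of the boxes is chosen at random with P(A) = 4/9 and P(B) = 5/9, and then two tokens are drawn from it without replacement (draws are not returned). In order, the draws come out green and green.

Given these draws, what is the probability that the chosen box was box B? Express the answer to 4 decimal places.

Under each hypothesis, the probability of the observed sequence is: P(data | box A) = (7/9)(6/8) = 7/12; P(data | box B) = (5/9)(4/8) = 5/18.
Multiplying each by its prior: 4/9 · 7/12 = 7/27, 5/9 · 5/18 = 25/162; with total 67/162.
Hence P(box B | data) = (25/162) / (67/162) = 25/67.

0.3731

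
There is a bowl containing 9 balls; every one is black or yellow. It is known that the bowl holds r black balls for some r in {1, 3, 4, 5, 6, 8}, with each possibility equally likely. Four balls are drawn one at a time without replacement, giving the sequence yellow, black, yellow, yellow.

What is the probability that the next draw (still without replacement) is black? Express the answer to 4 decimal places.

0.3846

Compute the likelihood of the observed sequence for each case: P(data | r = 1) = (8/9)(1/8)(7/7)(6/6) = 1/9; P(data | r = 3) = (6/9)(3/8)(5/7)(4/6) = 5/42; P(data | r = 4) = (5/9)(4/8)(4/7)(3/6) = 5/63; P(data | r = 5) = (4/9)(5/8)(3/7)(2/6) = 5/126; P(data | r = 6) = (3/9)(6/8)(2/7)(1/6) = 1/84; P(data | r = 8) = (1/9)(8/8)(0/7) = 0.
The prior-weighted likelihoods are 1/6 · 1/9 = 1/54, 1/6 · 5/42 = 5/252, 1/6 · 5/63 = 5/378, 1/6 · 5/126 = 5/756, 1/6 · 1/84 = 1/504, 1/6 · 0 = 0; these sum to 13/216.
The posterior is then P(r = 1 | data) = 4/13, P(r = 3 | data) = 30/91, P(r = 4 | data) = 20/91, P(r = 5 | data) = 10/91, P(r = 6 | data) = 3/91, P(r = 8 | data) = 0.
The predictive probability is P(black next | data) = (0)(4/13) + (2/5)(30/91) + (3/5)(20/91) + (4/5)(10/91) + (1)(3/91) = 5/13.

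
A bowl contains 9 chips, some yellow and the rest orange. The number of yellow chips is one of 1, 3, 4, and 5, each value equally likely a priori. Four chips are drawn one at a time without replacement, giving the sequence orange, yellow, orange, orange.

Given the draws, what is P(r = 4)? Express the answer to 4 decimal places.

The likelihood of the observed sequence under each hypothesis: P(data | r = 1) = (8/9)(1/8)(7/7)(6/6) = 1/9; P(data | r = 3) = (6/9)(3/8)(5/7)(4/6) = 5/42; P(data | r = 4) = (5/9)(4/8)(4/7)(3/6) = 5/63; P(data | r = 5) = (4/9)(5/8)(3/7)(2/6) = 5/126.
Weighting by the prior gives 1/4 · 1/9 = 1/36, 1/4 · 5/42 = 5/168, 1/4 · 5/63 = 5/252, 1/4 · 5/126 = 5/504; with total 11/126.
By Bayes' rule, P(r = 4 | data) = (5/252) / (11/126) = 5/22.

0.2273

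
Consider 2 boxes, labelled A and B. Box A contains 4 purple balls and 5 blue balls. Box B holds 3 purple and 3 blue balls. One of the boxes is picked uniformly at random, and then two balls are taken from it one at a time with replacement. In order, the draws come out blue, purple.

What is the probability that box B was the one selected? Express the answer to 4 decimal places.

0.5031

Compute the likelihood of the observed sequence for each case: P(data | box A) = (5/9)(4/9) = 20/81; P(data | box B) = (3/6)(3/6) = 1/4.
Multiplying each by its prior: 1/2 · 20/81 = 10/81, 1/2 · 1/4 = 1/8; with total 161/648.
Therefore the posterior P(box B | data) = (1/8) / (161/648) = 81/161.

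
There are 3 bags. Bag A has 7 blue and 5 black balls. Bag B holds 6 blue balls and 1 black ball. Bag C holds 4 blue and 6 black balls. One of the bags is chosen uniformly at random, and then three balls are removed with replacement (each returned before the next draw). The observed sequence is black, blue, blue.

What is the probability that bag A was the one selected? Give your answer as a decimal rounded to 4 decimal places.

0.4137

Under each hypothesis, the probability of the observed sequence is: P(data | bag A) = (5/12)(7/12)(7/12) = 0.14178; P(data | bag B) = (1/7)(6/7)(6/7) = 0.10496; P(data | bag C) = (6/10)(4/10)(4/10) = 0.096.
The prior-weighted likelihoods are 1/3 · 0.14178 = 0.047261, 1/3 · 0.10496 = 0.034985, 1/3 · 0.096 = 0.032; summing to 0.11425.
So P(bag A | data) = (0.047261) / (0.11425) = 0.41367.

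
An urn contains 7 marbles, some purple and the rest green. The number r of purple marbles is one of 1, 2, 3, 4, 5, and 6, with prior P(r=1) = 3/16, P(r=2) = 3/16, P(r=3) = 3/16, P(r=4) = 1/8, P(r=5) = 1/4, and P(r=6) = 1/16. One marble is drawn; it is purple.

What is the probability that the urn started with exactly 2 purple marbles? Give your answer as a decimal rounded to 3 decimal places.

0.115

Under each hypothesis, the probability of this draw is: P(data | r = 1) = (1/7) = 1/7; P(data | r = 2) = (2/7) = 2/7; P(data | r = 3) = (3/7) = 3/7; P(data | r = 4) = (4/7) = 4/7; P(data | r = 5) = (5/7) = 5/7; P(data | r = 6) = (6/7) = 6/7.
The prior-weighted likelihoods are 3/16 · 1/7 = 3/112, 3/16 · 2/7 = 3/56, 3/16 · 3/7 = 9/112, 1/8 · 4/7 = 1/14, 1/4 · 5/7 = 5/28, 1/16 · 6/7 = 3/56; with total 13/28.
By Bayes' rule, P(r = 2 | data) = (3/56) / (13/28) = 3/26.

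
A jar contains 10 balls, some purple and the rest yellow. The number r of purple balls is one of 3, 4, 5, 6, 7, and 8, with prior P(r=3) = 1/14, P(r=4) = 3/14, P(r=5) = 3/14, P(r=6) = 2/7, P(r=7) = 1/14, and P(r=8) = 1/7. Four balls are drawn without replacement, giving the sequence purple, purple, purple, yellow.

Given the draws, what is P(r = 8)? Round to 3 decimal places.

0.255

Under each hypothesis, the probability of the observed sequence is: P(data | r = 3) = (3/10)(2/9)(1/8)(7/7) = 0.0083333; P(data | r = 4) = (4/10)(3/9)(2/8)(6/7) = 0.028571; P(data | r = 5) = (5/10)(4/9)(3/8)(5/7) = 0.059524; P(data | r = 6) = (6/10)(5/9)(4/8)(4/7) = 0.095238; P(data | r = 7) = (7/10)(6/9)(5/8)(3/7) = 0.125; P(data | r = 8) = (8/10)(7/9)(6/8)(2/7) = 0.13333.
Weighting by the prior gives 1/14 · 0.0083333 = 0.00059524, 3/14 · 0.028571 = 0.0061224, 3/14 · 0.059524 = 0.012755, 2/7 · 0.095238 = 0.027211, 1/14 · 0.125 = 0.0089286, 1/7 · 0.13333 = 0.019048; summing to 0.07466.
Hence P(r = 8 | data) = (0.019048) / (0.07466) = 0.25513.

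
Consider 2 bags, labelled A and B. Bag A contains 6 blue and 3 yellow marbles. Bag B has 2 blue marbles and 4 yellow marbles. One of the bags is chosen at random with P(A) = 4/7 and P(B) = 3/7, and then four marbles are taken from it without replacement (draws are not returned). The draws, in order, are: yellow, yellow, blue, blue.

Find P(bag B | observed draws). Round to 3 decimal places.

Under each hypothesis, the probability of the observed sequence is: P(data | bag A) = (3/9)(2/8)(6/7)(5/6) = 5/84; P(data | bag B) = (4/6)(3/5)(2/4)(1/3) = 1/15.
Weighting by the prior gives 4/7 · 5/84 = 5/147, 3/7 · 1/15 = 1/35; summing to 46/735.
Hence P(bag B | data) = (1/35) / (46/735) = 21/46.

0.457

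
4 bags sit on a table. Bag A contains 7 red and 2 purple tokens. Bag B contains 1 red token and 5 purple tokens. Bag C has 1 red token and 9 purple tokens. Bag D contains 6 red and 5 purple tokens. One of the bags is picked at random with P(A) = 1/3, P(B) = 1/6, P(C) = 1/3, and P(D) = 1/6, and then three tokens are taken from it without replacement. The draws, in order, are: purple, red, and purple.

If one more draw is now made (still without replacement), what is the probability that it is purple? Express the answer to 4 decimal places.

0.7584

Compute the likelihood of the observed sequence for each case: P(data | bag A) = (2/9)(7/8)(1/7) = 0.027778; P(data | bag B) = (5/6)(1/5)(4/4) = 0.16667; P(data | bag C) = (9/10)(1/9)(8/8) = 0.1; P(data | bag D) = (5/11)(6/10)(4/9) = 0.12121.
Weighting by the prior gives 1/3 · 0.027778 = 0.0092593, 1/6 · 0.16667 = 0.027778, 1/3 · 0.1 = 0.033333, 1/6 · 0.12121 = 0.020202; with total 0.090572.
Dividing through by the total gives posterior P(bag A | data) = 0.10223, P(bag B | data) = 0.30669, P(bag C | data) = 0.36803, P(bag D | data) = 0.22305.
The predictive probability is P(purple next | data) = (0)(0.10223) + (1)(0.30669) + (1)(0.36803) + (3/8)(0.22305) = 0.75836.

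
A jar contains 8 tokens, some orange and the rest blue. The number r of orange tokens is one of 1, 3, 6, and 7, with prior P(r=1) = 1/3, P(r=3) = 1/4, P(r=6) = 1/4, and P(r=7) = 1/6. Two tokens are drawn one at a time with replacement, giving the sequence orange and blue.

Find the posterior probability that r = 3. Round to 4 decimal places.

0.3659

Compute the likelihood of the observed sequence for each case: P(data | r = 1) = (1/8)(7/8) = 7/64; P(data | r = 3) = (3/8)(5/8) = 15/64; P(data | r = 6) = (6/8)(2/8) = 3/16; P(data | r = 7) = (7/8)(1/8) = 7/64.
Multiplying each by its prior: 1/3 · 7/64 = 7/192, 1/4 · 15/64 = 15/256, 1/4 · 3/16 = 3/64, 1/6 · 7/64 = 7/384; these sum to 41/256.
By Bayes' rule, P(r = 3 | data) = (15/256) / (41/256) = 15/41.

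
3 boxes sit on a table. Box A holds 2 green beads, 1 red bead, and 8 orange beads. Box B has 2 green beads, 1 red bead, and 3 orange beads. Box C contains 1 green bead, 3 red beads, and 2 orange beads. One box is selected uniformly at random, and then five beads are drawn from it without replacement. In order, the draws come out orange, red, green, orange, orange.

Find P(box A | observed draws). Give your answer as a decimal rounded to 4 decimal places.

Under each hypothesis, the probability of the observed sequence is: P(data | box A) = (8/11)(1/10)(2/9)(7/8)(6/7) = 0.012121; P(data | box B) = (3/6)(1/5)(2/4)(2/3)(1/2) = 0.016667; P(data | box C) = (2/6)(3/5)(1/4)(1/3)(0/2) = 0.
Multiplying each by its prior: 1/3 · 0.012121 = 0.0040404, 1/3 · 0.016667 = 0.0055556, 1/3 · 0 = 0; these sum to 0.009596.
Therefore the posterior P(box A | data) = (0.0040404) / (0.009596) = 0.42105.

0.4211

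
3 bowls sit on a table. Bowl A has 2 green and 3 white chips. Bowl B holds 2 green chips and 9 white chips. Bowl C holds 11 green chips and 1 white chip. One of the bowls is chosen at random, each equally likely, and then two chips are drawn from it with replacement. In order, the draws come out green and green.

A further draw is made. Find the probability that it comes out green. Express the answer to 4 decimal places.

For each hypothesis, P(data | H) works out to: P(data | bowl A) = (2/5)(2/5) = 0.16; P(data | bowl B) = (2/11)(2/11) = 0.033058; P(data | bowl C) = (11/12)(11/12) = 0.84028.
Multiplying each by its prior: 1/3 · 0.16 = 0.053333, 1/3 · 0.033058 = 0.011019, 1/3 · 0.84028 = 0.28009; with total 0.34445.
Dividing through by the total gives posterior P(bowl A | data) = 0.15484, P(bowl B | data) = 0.031991, P(bowl C | data) = 0.81317.
The predictive probability is P(green next | data) = (2/5)(0.15484) + (2/11)(0.031991) + (11/12)(0.81317) = 0.81316.

0.8132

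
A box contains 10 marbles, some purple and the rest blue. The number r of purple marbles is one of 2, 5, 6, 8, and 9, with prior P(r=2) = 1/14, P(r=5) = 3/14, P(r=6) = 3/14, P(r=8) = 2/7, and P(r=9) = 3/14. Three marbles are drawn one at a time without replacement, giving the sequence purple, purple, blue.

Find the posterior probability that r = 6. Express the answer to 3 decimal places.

0.269

The likelihood of the observed sequence under each hypothesis: P(data | r = 2) = (2/10)(1/9)(8/8) = 1/45; P(data | r = 5) = (5/10)(4/9)(5/8) = 5/36; P(data | r = 6) = (6/10)(5/9)(4/8) = 1/6; P(data | r = 8) = (8/10)(7/9)(2/8) = 7/45; P(data | r = 9) = (9/10)(8/9)(1/8) = 1/10.
The prior-weighted likelihoods are 1/14 · 1/45 = 1/630, 3/14 · 5/36 = 5/168, 3/14 · 1/6 = 1/28, 2/7 · 7/45 = 2/45, 3/14 · 1/10 = 3/140; these sum to 67/504.
So P(r = 6 | data) = (1/28) / (67/504) = 18/67.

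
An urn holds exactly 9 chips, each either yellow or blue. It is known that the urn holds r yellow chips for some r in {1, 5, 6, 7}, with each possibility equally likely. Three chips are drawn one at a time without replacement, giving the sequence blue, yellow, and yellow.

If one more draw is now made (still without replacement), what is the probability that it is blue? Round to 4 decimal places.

Under each hypothesis, the probability of the observed sequence is: P(data | r = 1) = (8/9)(1/8)(0/7) = 0; P(data | r = 5) = (4/9)(5/8)(4/7) = 0.15873; P(data | r = 6) = (3/9)(6/8)(5/7) = 0.17857; P(data | r = 7) = (2/9)(7/8)(6/7) = 0.16667.
Weighting by the prior gives 1/4 · 0 = 0, 1/4 · 0.15873 = 0.039683, 1/4 · 0.17857 = 0.044643, 1/4 · 0.16667 = 0.041667; summing to 0.12599.
The posterior is then P(r = 1 | data) = 0, P(r = 5 | data) = 0.31496, P(r = 6 | data) = 0.35433, P(r = 7 | data) = 0.33071.
So P(blue next | data) = Σ P(blue next | H) P(H | data) = (1/2)(0.31496) + (1/3)(0.35433) + (1/6)(0.33071) = 0.33071.

0.3307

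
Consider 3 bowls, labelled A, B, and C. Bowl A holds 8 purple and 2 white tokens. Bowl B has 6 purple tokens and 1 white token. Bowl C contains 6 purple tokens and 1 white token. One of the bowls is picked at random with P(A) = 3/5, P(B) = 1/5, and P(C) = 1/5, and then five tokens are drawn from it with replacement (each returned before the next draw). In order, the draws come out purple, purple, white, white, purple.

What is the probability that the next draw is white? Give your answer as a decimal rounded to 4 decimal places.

Under each hypothesis, the probability of the observed sequence is: P(data | bowl A) = (8/10)(8/10)(2/10)(2/10)(8/10) = 0.02048; P(data | bowl B) = (6/7)(6/7)(1/7)(1/7)(6/7) = 0.012852; P(data | bowl C) = (6/7)(6/7)(1/7)(1/7)(6/7) = 0.012852.
The prior-weighted likelihoods are 3/5 · 0.02048 = 0.012288, 1/5 · 0.012852 = 0.0025704, 1/5 · 0.012852 = 0.0025704; with total 0.017429.
Dividing through by the total gives posterior P(bowl A | data) = 0.70504, P(bowl B | data) = 0.14748, P(bowl C | data) = 0.14748.
Averaging over the posterior, P(white next | data) = (1/5)(0.70504) + (1/7)(0.14748) + (1/7)(0.14748) = 0.18315.

0.1831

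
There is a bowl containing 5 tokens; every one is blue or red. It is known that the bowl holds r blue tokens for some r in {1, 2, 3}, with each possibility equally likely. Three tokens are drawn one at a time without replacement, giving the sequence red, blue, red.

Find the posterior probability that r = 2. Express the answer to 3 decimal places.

Under each hypothesis, the probability of the observed sequence is: P(data | r = 1) = (4/5)(1/4)(3/3) = 1/5; P(data | r = 2) = (3/5)(2/4)(2/3) = 1/5; P(data | r = 3) = (2/5)(3/4)(1/3) = 1/10.
Multiplying each by its prior: 1/3 · 1/5 = 1/15, 1/3 · 1/5 = 1/15, 1/3 · 1/10 = 1/30; summing to 1/6.
So P(r = 2 | data) = (1/15) / (1/6) = 2/5.

0.400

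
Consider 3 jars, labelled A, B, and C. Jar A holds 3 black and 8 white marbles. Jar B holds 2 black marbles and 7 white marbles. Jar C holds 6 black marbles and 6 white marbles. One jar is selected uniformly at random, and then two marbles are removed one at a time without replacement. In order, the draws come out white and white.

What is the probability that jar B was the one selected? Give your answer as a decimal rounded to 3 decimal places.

0.442

The likelihood of the observed sequence under each hypothesis: P(data | jar A) = (8/11)(7/10) = 0.50909; P(data | jar B) = (7/9)(6/8) = 0.58333; P(data | jar C) = (6/12)(5/11) = 0.22727.
Multiplying each by its prior: 1/3 · 0.50909 = 0.1697, 1/3 · 0.58333 = 0.19444, 1/3 · 0.22727 = 0.075758; with total 0.4399.
Therefore the posterior P(jar B | data) = (0.19444) / (0.4399) = 0.44202.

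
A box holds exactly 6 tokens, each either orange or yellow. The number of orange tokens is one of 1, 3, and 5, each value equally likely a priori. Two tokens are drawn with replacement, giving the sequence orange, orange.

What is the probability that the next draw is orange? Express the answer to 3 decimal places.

0.729

For each hypothesis, P(data | H) works out to: P(data | r = 1) = (1/6)(1/6) = 1/36; P(data | r = 3) = (3/6)(3/6) = 1/4; P(data | r = 5) = (5/6)(5/6) = 25/36.
Weighting by the prior gives 1/3 · 1/36 = 1/108, 1/3 · 1/4 = 1/12, 1/3 · 25/36 = 25/108; these sum to 35/108.
The posterior is then P(r = 1 | data) = 1/35, P(r = 3 | data) = 9/35, P(r = 5 | data) = 5/7.
The predictive probability is P(orange next | data) = (1/6)(1/35) + (1/2)(9/35) + (5/6)(5/7) = 51/70.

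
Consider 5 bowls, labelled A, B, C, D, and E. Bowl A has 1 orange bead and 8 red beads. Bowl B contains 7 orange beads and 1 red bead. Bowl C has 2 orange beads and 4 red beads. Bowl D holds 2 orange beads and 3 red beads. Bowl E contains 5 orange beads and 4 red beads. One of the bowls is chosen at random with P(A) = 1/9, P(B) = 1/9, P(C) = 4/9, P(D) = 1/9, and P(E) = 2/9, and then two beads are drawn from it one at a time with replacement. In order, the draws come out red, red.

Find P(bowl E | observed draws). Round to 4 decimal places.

Under each hypothesis, the probability of the observed sequence is: P(data | bowl A) = (8/9)(8/9) = 0.79012; P(data | bowl B) = (1/8)(1/8) = 0.015625; P(data | bowl C) = (4/6)(4/6) = 0.44444; P(data | bowl D) = (3/5)(3/5) = 0.36; P(data | bowl E) = (4/9)(4/9) = 0.19753.
Weighting by the prior gives 1/9 · 0.79012 = 0.087791, 1/9 · 0.015625 = 0.0017361, 4/9 · 0.44444 = 0.19753, 1/9 · 0.36 = 0.04, 2/9 · 0.19753 = 0.043896; these sum to 0.37095.
Hence P(bowl E | data) = (0.043896) / (0.37095) = 0.11833.

0.1183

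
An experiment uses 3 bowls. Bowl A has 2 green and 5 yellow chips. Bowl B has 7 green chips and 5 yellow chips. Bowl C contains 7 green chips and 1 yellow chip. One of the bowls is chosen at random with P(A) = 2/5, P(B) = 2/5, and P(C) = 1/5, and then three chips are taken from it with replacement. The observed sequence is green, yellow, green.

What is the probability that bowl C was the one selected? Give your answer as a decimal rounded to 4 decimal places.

0.1930

For each hypothesis, P(data | H) works out to: P(data | bowl A) = (2/7)(5/7)(2/7) = 0.058309; P(data | bowl B) = (7/12)(5/12)(7/12) = 0.14178; P(data | bowl C) = (7/8)(1/8)(7/8) = 0.095703.
Weighting by the prior gives 2/5 · 0.058309 = 0.023324, 2/5 · 0.14178 = 0.056713, 1/5 · 0.095703 = 0.019141; with total 0.099177.
Therefore the posterior P(bowl C | data) = (0.019141) / (0.099177) = 0.19299.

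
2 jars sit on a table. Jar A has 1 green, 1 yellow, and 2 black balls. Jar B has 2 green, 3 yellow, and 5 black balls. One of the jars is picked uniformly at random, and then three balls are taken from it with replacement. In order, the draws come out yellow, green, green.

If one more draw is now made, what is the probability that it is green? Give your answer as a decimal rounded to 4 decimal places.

The likelihood of the observed sequence under each hypothesis: P(data | jar A) = (1/4)(1/4)(1/4) = 0.015625; P(data | jar B) = (3/10)(2/10)(2/10) = 0.012.
The prior-weighted likelihoods are 1/2 · 0.015625 = 0.0078125, 1/2 · 0.012 = 0.006; these sum to 0.013813.
Normalising, the posterior is P(jar A | data) = 0.56561, P(jar B | data) = 0.43439.
So P(green next | data) = Σ P(green next | H) P(H | data) = (1/4)(0.56561) + (1/5)(0.43439) = 0.22828.

0.2283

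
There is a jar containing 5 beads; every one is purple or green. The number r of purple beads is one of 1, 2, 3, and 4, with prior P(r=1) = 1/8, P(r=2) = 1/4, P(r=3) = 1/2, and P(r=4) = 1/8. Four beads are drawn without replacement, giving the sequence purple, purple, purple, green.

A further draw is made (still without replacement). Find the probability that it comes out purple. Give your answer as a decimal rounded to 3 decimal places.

0.333

Under each hypothesis, the probability of the observed sequence is: P(data | r = 1) = (1/5)(0/4) = 0; P(data | r = 2) = (2/5)(1/4)(0/3) = 0; P(data | r = 3) = (3/5)(2/4)(1/3)(2/2) = 1/10; P(data | r = 4) = (4/5)(3/4)(2/3)(1/2) = 1/5.
Multiplying each by its prior: 1/8 · 0 = 0, 1/4 · 0 = 0, 1/2 · 1/10 = 1/20, 1/8 · 1/5 = 1/40; summing to 3/40.
Normalising, the posterior is P(r = 1 | data) = 0, P(r = 2 | data) = 0, P(r = 3 | data) = 2/3, P(r = 4 | data) = 1/3.
The predictive probability is P(purple next | data) = (0)(2/3) + (1)(1/3) = 1/3.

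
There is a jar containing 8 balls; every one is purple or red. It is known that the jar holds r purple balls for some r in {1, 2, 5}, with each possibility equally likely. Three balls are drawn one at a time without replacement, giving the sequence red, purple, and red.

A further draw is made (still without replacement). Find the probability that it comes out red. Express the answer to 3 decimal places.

Compute the likelihood of the observed sequence for each case: P(data | r = 1) = (7/8)(1/7)(6/6) = 1/8; P(data | r = 2) = (6/8)(2/7)(5/6) = 5/28; P(data | r = 5) = (3/8)(5/7)(2/6) = 5/56.
Weighting by the prior gives 1/3 · 1/8 = 1/24, 1/3 · 5/28 = 5/84, 1/3 · 5/56 = 5/168; these sum to 11/84.
Normalising, the posterior is P(r = 1 | data) = 7/22, P(r = 2 | data) = 5/11, P(r = 5 | data) = 5/22.
Averaging over the posterior, P(red next | data) = (1)(7/22) + (4/5)(5/11) + (1/5)(5/22) = 8/11.

0.727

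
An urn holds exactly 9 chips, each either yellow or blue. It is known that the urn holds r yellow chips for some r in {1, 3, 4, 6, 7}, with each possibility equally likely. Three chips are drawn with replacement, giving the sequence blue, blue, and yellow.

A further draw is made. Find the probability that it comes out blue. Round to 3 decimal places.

For each hypothesis, P(data | H) works out to: P(data | r = 1) = (8/9)(8/9)(1/9) = 0.087791; P(data | r = 3) = (6/9)(6/9)(3/9) = 0.14815; P(data | r = 4) = (5/9)(5/9)(4/9) = 0.13717; P(data | r = 6) = (3/9)(3/9)(6/9) = 0.074074; P(data | r = 7) = (2/9)(2/9)(7/9) = 0.038409.
Weighting by the prior gives 1/5 · 0.087791 = 0.017558, 1/5 · 0.14815 = 0.02963, 1/5 · 0.13717 = 0.027435, 1/5 · 0.074074 = 0.014815, 1/5 · 0.038409 = 0.0076818; these sum to 0.097119.
The posterior is then P(r = 1 | data) = 0.18079, P(r = 3 | data) = 0.30508, P(r = 4 | data) = 0.28249, P(r = 6 | data) = 0.15254, P(r = 7 | data) = 0.079096.
So P(blue next | data) = Σ P(blue next | H) P(H | data) = (8/9)(0.18079) + (2/3)(0.30508) + (5/9)(0.28249) + (1/3)(0.15254) + (2/9)(0.079096) = 0.58945.

0.589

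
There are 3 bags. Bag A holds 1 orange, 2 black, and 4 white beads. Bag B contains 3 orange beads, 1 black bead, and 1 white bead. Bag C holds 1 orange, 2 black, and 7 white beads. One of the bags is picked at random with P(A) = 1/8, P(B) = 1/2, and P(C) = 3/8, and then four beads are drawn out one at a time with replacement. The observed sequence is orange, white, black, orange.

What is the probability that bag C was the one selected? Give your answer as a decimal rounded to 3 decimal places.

For each hypothesis, P(data | H) works out to: P(data | bag A) = (1/7)(4/7)(2/7)(1/7) = 0.0033319; P(data | bag B) = (3/5)(1/5)(1/5)(3/5) = 0.0144; P(data | bag C) = (1/10)(7/10)(2/10)(1/10) = 0.0014.
Multiplying each by its prior: 1/8 · 0.0033319 = 0.00041649, 1/2 · 0.0144 = 0.0072, 3/8 · 0.0014 = 0.000525; with total 0.0081415.
So P(bag C | data) = (0.000525) / (0.0081415) = 0.064484.

0.064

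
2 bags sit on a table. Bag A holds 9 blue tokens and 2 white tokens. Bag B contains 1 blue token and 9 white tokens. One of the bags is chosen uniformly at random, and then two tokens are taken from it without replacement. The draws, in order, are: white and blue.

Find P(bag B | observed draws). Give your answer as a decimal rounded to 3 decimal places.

0.379

Compute the likelihood of the observed sequence for each case: P(data | bag A) = (2/11)(9/10) = 9/55; P(data | bag B) = (9/10)(1/9) = 1/10.
Weighting by the prior gives 1/2 · 9/55 = 9/110, 1/2 · 1/10 = 1/20; with total 29/220.
So P(bag B | data) = (1/20) / (29/220) = 11/29.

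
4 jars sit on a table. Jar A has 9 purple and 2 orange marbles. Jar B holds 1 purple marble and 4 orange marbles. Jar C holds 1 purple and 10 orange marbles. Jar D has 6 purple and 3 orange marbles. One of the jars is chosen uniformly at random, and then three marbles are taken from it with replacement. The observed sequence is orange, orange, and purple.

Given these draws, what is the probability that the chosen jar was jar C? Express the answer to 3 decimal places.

0.247

Under each hypothesis, the probability of the observed sequence is: P(data | jar A) = (2/11)(2/11)(9/11) = 0.027047; P(data | jar B) = (4/5)(4/5)(1/5) = 0.128; P(data | jar C) = (10/11)(10/11)(1/11) = 0.075131; P(data | jar D) = (3/9)(3/9)(6/9) = 0.074074.
Weighting by the prior gives 1/4 · 0.027047 = 0.0067618, 1/4 · 0.128 = 0.032, 1/4 · 0.075131 = 0.018783, 1/4 · 0.074074 = 0.018519; with total 0.076063.
By Bayes' rule, P(jar C | data) = (0.018783) / (0.076063) = 0.24694.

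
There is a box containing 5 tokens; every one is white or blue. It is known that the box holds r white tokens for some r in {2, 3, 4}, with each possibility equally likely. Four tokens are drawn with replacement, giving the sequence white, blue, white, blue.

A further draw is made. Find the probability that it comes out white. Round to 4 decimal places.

Compute the likelihood of the observed sequence for each case: P(data | r = 2) = (2/5)(3/5)(2/5)(3/5) = 0.0576; P(data | r = 3) = (3/5)(2/5)(3/5)(2/5) = 0.0576; P(data | r = 4) = (4/5)(1/5)(4/5)(1/5) = 0.0256.
The prior-weighted likelihoods are 1/3 · 0.0576 = 0.0192, 1/3 · 0.0576 = 0.0192, 1/3 · 0.0256 = 0.0085333; with total 0.046933.
The posterior is then P(r = 2 | data) = 0.40909, P(r = 3 | data) = 0.40909, P(r = 4 | data) = 0.18182.
The predictive probability is P(white next | data) = (2/5)(0.40909) + (3/5)(0.40909) + (4/5)(0.18182) = 0.55455.

0.5545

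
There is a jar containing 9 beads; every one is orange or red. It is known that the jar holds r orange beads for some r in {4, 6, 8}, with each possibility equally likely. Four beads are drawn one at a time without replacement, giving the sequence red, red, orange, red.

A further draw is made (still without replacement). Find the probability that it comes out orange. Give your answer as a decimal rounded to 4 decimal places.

The likelihood of the observed sequence under each hypothesis: P(data | r = 4) = (5/9)(4/8)(4/7)(3/6) = 5/63; P(data | r = 6) = (3/9)(2/8)(6/7)(1/6) = 1/84; P(data | r = 8) = (1/9)(0/8) = 0.
The prior-weighted likelihoods are 1/3 · 5/63 = 5/189, 1/3 · 1/84 = 1/252, 1/3 · 0 = 0; with total 23/756.
Dividing through by the total gives posterior P(r = 4 | data) = 20/23, P(r = 6 | data) = 3/23, P(r = 8 | data) = 0.
So P(orange next | data) = Σ P(orange next | H) P(H | data) = (3/5)(20/23) + (1)(3/23) = 15/23.

0.6522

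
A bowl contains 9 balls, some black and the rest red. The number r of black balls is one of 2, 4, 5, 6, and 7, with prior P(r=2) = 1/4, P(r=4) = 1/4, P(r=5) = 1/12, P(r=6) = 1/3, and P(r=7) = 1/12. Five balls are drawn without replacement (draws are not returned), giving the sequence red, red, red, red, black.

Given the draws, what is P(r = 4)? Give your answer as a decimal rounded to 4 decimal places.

0.2182

The likelihood of the observed sequence under each hypothesis: P(data | r = 2) = (7/9)(6/8)(5/7)(4/6)(2/5) = 0.11111; P(data | r = 4) = (5/9)(4/8)(3/7)(2/6)(4/5) = 0.031746; P(data | r = 5) = (4/9)(3/8)(2/7)(1/6)(5/5) = 0.0079365; P(data | r = 6) = (3/9)(2/8)(1/7)(0/6) = 0; P(data | r = 7) = (2/9)(1/8)(0/7) = 0.
Multiplying each by its prior: 1/4 · 0.11111 = 0.027778, 1/4 · 0.031746 = 0.0079365, 1/12 · 0.0079365 = 0.00066138, 1/3 · 0 = 0, 1/12 · 0 = 0; summing to 0.036376.
So P(r = 4 | data) = (0.0079365) / (0.036376) = 0.21818.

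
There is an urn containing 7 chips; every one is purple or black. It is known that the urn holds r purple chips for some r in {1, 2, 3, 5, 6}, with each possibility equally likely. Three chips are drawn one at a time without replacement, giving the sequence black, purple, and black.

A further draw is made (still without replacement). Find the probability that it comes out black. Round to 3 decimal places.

Compute the likelihood of the observed sequence for each case: P(data | r = 1) = (6/7)(1/6)(5/5) = 1/7; P(data | r = 2) = (5/7)(2/6)(4/5) = 4/21; P(data | r = 3) = (4/7)(3/6)(3/5) = 6/35; P(data | r = 5) = (2/7)(5/6)(1/5) = 1/21; P(data | r = 6) = (1/7)(6/6)(0/5) = 0.
Weighting by the prior gives 1/5 · 1/7 = 1/35, 1/5 · 4/21 = 4/105, 1/5 · 6/35 = 6/175, 1/5 · 1/21 = 1/105, 1/5 · 0 = 0; with total 58/525.
Dividing through by the total gives posterior P(r = 1 | data) = 15/58, P(r = 2 | data) = 10/29, P(r = 3 | data) = 9/29, P(r = 5 | data) = 5/58, P(r = 6 | data) = 0.
The predictive probability is P(black next | data) = (1)(15/58) + (3/4)(10/29) + (1/2)(9/29) + (0)(5/58) = 39/58.

0.672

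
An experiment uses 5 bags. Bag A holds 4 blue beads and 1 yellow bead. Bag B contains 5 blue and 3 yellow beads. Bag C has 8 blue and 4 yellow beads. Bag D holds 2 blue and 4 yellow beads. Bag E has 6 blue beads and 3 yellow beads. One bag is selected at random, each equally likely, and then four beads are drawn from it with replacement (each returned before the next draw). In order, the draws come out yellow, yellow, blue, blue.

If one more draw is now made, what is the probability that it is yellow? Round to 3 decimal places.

The likelihood of the observed sequence under each hypothesis: P(data | bag A) = (1/5)(1/5)(4/5)(4/5) = 0.0256; P(data | bag B) = (3/8)(3/8)(5/8)(5/8) = 0.054932; P(data | bag C) = (4/12)(4/12)(8/12)(8/12) = 0.049383; P(data | bag D) = (4/6)(4/6)(2/6)(2/6) = 0.049383; P(data | bag E) = (3/9)(3/9)(6/9)(6/9) = 0.049383.
Weighting by the prior gives 1/5 · 0.0256 = 0.00512, 1/5 · 0.054932 = 0.010986, 1/5 · 0.049383 = 0.0098765, 1/5 · 0.049383 = 0.0098765, 1/5 · 0.049383 = 0.0098765; with total 0.045736.
The posterior is then P(bag A | data) = 0.11195, P(bag B | data) = 0.24021, P(bag C | data) = 0.21595, P(bag D | data) = 0.21595, P(bag E | data) = 0.21595.
The predictive probability is P(yellow next | data) = (1/5)(0.11195) + (3/8)(0.24021) + (1/3)(0.21595) + (2/3)(0.21595) + (1/3)(0.21595) = 0.4004.

0.400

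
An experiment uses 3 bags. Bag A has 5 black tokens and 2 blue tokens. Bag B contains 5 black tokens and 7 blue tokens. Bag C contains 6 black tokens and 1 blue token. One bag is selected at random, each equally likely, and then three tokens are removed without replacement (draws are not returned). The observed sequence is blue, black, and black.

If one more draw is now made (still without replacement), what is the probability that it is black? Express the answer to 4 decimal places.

0.7307

The likelihood of the observed sequence under each hypothesis: P(data | bag A) = (2/7)(5/6)(4/5) = 4/21; P(data | bag B) = (7/12)(5/11)(4/10) = 7/66; P(data | bag C) = (1/7)(6/6)(5/5) = 1/7.
Weighting by the prior gives 1/3 · 4/21 = 4/63, 1/3 · 7/66 = 7/198, 1/3 · 1/7 = 1/21; summing to 29/198.
The posterior is then P(bag A | data) = 88/203, P(bag B | data) = 7/29, P(bag C | data) = 66/203.
So P(black next | data) = Σ P(black next | H) P(H | data) = (3/4)(88/203) + (1/3)(7/29) + (1)(66/203) = 445/609.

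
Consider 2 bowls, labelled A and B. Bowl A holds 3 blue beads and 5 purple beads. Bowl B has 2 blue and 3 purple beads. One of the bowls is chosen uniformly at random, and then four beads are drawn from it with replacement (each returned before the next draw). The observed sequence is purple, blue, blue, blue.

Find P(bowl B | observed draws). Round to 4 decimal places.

0.5381

Compute the likelihood of the observed sequence for each case: P(data | bowl A) = (5/8)(3/8)(3/8)(3/8) = 0.032959; P(data | bowl B) = (3/5)(2/5)(2/5)(2/5) = 0.0384.
Weighting by the prior gives 1/2 · 0.032959 = 0.016479, 1/2 · 0.0384 = 0.0192; summing to 0.035679.
Therefore the posterior P(bowl B | data) = (0.0192) / (0.035679) = 0.53812.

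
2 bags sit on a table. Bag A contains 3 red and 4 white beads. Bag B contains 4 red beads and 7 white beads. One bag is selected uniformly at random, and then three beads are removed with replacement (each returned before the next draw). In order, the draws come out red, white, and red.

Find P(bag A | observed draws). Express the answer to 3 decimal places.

Compute the likelihood of the observed sequence for each case: P(data | bag A) = (3/7)(4/7)(3/7) = 0.10496; P(data | bag B) = (4/11)(7/11)(4/11) = 0.084147.
The prior-weighted likelihoods are 1/2 · 0.10496 = 0.052478, 1/2 · 0.084147 = 0.042074; with total 0.094552.
So P(bag A | data) = (0.052478) / (0.094552) = 0.55502.

0.555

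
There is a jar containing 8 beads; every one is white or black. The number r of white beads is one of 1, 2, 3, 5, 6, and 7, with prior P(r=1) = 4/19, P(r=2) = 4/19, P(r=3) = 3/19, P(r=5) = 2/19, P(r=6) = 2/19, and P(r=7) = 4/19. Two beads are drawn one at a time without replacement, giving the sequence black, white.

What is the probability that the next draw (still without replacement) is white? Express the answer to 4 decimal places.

0.4483

Under each hypothesis, the probability of the observed sequence is: P(data | r = 1) = (7/8)(1/7) = 0.125; P(data | r = 2) = (6/8)(2/7) = 0.21429; P(data | r = 3) = (5/8)(3/7) = 0.26786; P(data | r = 5) = (3/8)(5/7) = 0.26786; P(data | r = 6) = (2/8)(6/7) = 0.21429; P(data | r = 7) = (1/8)(7/7) = 0.125.
Weighting by the prior gives 4/19 · 0.125 = 0.026316, 4/19 · 0.21429 = 0.045113, 3/19 · 0.26786 = 0.042293, 2/19 · 0.26786 = 0.028195, 2/19 · 0.21429 = 0.022556, 4/19 · 0.125 = 0.026316; with total 0.19079.
Normalising, the posterior is P(r = 1 | data) = 0.13793, P(r = 2 | data) = 0.23645, P(r = 3 | data) = 0.22167, P(r = 5 | data) = 0.14778, P(r = 6 | data) = 0.11823, P(r = 7 | data) = 0.13793.
The predictive probability is P(white next | data) = (0)(0.13793) + (1/6)(0.23645) + (1/3)(0.22167) + (2/3)(0.14778) + (5/6)(0.11823) + (1)(0.13793) = 0.44828.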